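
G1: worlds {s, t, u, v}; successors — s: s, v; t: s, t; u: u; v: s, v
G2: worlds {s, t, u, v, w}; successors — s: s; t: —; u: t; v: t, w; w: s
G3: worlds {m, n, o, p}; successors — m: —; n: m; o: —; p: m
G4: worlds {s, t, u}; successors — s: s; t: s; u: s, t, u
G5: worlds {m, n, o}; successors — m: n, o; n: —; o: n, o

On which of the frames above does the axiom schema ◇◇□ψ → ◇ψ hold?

G1, G3, G4

Frame correspondent (Sahlqvist): ∀x ∀y (xR²y → ∃w (yRw ∧ xRw)) — i.e. a generalized confluence (Geach) condition.
G1: holds.
G2: fails — vR²s but no w* with sRw* and vRw*.
G3: holds.
G4: holds.
G5: fails — mR²n but no w with nRw and mRw.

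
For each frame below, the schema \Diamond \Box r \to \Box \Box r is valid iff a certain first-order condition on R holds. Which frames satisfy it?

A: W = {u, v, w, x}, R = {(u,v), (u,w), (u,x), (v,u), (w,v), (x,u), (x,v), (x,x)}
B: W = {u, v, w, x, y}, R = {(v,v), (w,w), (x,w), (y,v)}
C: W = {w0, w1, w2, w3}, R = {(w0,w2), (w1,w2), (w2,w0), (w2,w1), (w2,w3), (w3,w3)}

The schema corresponds to a generalized confluence (Geach) condition: \forall x \forall y \forall z ((xRy \wedge x R^2 z) \to \exists w (yRw \wedge z = w)).
A: fails — uRv, uR²v but no t with vRt and v=t.
B: condition met.
C: fails — w2Rw0, w2R²w3 but no w with w0Rw and w3=w.

B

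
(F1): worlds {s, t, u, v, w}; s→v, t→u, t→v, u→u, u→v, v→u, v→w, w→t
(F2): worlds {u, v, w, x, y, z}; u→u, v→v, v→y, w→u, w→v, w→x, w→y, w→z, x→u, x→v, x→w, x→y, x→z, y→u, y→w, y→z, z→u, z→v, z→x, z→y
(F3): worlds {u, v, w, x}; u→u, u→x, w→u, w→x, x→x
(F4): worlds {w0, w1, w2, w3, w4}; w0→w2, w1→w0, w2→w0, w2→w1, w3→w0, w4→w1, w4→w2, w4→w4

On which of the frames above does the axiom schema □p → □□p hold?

Frame correspondent (Sahlqvist): ∀x ∀y ∀z (Rxy ∧ Ryz → Rxz) — i.e. transitivity.
(F1): fails — Ruv and Rvw but not Ruw.
(F2): fails — Rwx and Rxw but not Rww.
(F3): holds.
(F4): fails — Rw1w0 and Rw0w2 but not Rw1w2.

(F3)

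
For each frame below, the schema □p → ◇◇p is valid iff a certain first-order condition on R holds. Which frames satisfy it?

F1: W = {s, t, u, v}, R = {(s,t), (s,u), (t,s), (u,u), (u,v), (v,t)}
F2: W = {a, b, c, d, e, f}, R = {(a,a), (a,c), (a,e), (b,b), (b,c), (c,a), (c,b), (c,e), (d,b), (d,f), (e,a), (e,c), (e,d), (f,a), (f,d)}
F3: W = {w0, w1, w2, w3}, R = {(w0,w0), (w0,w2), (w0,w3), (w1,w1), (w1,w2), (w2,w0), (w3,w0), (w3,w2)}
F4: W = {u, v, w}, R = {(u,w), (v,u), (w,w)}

The schema corresponds to a generalized confluence (Geach) condition: ∀x ∃w (xRw ∧ xR²w).
F1: fails — at t but no w with tRw and tR²w.
F2: ✓.
F3: ✓.
F4: fails — at v but no t with vRt and vR²t.

F2, F3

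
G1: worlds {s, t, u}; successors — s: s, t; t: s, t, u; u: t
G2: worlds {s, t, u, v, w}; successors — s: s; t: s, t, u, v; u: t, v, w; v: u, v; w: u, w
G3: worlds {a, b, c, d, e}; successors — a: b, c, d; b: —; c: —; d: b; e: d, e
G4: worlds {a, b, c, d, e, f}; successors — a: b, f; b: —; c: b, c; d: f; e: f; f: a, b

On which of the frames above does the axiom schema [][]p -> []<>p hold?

Frame correspondent (Sahlqvist): forall x forall z (xRz -> exists w (x R^2 w & zRw)) — i.e. a generalized confluence (Geach) condition.
G1: ✓.
G2: ✓.
G3: fails — aRb but no w with aR²w and bRw.
G4: fails — aRb but no w with aR²w and bRw.

G1, G2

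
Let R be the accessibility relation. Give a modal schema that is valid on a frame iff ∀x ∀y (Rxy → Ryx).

The condition is symmetry. The B schema q → □◇q defines it.
Suppose q→□◇q is valid. Take Rxy and set V(q)={x}. Then q at x, so □◇q at x, so ◇q at y, so some z with Ryz has q; z=x, i.e. Ryx.

q → □◇q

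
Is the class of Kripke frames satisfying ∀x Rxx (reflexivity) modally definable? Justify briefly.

Yes — defined by □p → p

The condition is reflexivity. A defining modal formula is □p → p.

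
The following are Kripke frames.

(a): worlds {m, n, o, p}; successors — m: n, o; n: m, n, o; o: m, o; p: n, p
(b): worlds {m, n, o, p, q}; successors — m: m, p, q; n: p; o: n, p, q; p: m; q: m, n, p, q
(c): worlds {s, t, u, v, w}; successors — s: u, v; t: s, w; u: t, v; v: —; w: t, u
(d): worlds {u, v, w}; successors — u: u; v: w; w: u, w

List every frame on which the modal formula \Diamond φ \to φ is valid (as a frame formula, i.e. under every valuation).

The schema corresponds to a generalized confluence (Geach) condition: \forall x \forall y (xRy \to \exists w (y = w \wedge x = w)).
(a): fails — mRn but n ≠ m.
(b): fails — mRp but p ≠ m.
(c): fails — sRu but u ≠ s.
(d): fails — vRw but w ≠ v.
Valid on no frame.

none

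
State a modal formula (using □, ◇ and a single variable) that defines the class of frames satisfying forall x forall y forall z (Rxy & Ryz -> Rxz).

□r → □□r

A defining formula is □r → □□r (the 4 axiom).
Suppose □r→□□r is valid. Take Rxy, Ryz and set V(r)={w : Rxw}. Then □r at x, so □□r at x, so □r at y, so r at z, i.e. Rxz.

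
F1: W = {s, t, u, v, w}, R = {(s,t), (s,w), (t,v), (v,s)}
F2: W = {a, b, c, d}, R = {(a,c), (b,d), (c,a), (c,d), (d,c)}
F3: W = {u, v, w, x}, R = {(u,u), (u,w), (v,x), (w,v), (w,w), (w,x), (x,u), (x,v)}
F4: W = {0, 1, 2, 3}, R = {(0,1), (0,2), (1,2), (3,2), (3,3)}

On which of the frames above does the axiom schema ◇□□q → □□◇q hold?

F2

The schema corresponds to a generalized confluence (Geach) condition: ∀x ∀y ∀z ((xRy ∧ xR²z) → ∃w (yR²w ∧ zRw)).
F1: fails — sRw, sR²v but no w* with wR²w* and vRw*.
F2: holds.
F3: fails — wRv, wR²v but no t with vR²t and vRt.
F4: fails — 0R1, 0R²2 but no w with 1R²w and 2Rw.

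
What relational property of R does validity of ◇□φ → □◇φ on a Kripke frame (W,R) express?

Suppose ◇□φ→□◇φ is valid. Take Rxy, Rxz and set V(φ)={w : Ryw}. Then □φ at y so ◇□φ at x, so □◇φ at x, so ◇φ at z, giving w with Rzw and Ryw.

convergence: ∀x ∀y ∀z (Rxy ∧ Rxz → ∃w (Ryw ∧ Rzw))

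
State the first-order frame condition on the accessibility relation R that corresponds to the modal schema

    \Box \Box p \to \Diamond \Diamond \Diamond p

This is a Sahlqvist (Geach-type) schema ◇^0□^2p → □^0◇^3p.
Minimal-valuation argument: fix x; take any y with xR^0y and any z with xR^0z. Set V(p) to the set of worlds R-reachable from y in exactly 2 steps. Then □^2p holds at y, so the antecedent holds at x; validity forces ◇^3p at z, giving a w with zR^3w and yR^2w.
First-order correspondent: \forall x \exists w (x R^2 w \wedge x R^3 w).

\forall x \exists w (x R^2 w \wedge x R^3 w)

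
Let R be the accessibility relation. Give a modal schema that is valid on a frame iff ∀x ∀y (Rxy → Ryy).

This is shift-reflexivity; the standard corresponding axiom is T□: □(□ψ → ψ).
Suppose □(□ψ→ψ) is valid. Take Rxy and set V(ψ)={w : Ryw}. Then at y, □ψ holds; since □(□ψ→ψ) at x, □ψ→ψ at y, so ψ at y, i.e. Ryy.

□(□ψ → ψ)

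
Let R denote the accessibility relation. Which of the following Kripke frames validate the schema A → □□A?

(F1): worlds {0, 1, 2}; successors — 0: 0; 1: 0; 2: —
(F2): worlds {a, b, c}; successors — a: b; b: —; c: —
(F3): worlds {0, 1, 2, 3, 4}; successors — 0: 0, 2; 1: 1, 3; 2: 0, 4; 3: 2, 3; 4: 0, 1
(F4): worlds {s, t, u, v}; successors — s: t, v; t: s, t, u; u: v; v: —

The schema corresponds to a generalized confluence (Geach) condition: ∀x ∀z (xR²z → ∃w (x = w ∧ z = w)).
(F1): fails — 1R²0 but 1 ≠ 0.
(F2): holds.
(F3): fails — 0R²2 but 0 ≠ 2.
(F4): fails — sR²t but s ≠ t.
Valid on: (F2).

(F2)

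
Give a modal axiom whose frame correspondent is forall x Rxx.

This is reflexivity; the standard corresponding axiom is T: □ψ → ψ.

□ψ → ψ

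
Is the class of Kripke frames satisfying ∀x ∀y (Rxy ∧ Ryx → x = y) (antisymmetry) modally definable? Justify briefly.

Modal frame validity is preserved under surjective bounded morphisms.
The 6-cycle (worlds 0,1,2,3,4,5 with 0→1→2→3→4→5→0) is antisymmetric. Sending even-indexed worlds to a and odd-indexed worlds to b is a surjective bounded morphism onto the two-world frame with a↔b, which is not antisymmetric.
So no modal formula (or set of formulas) defines exactly the antisymmetric frames.

Not definable by any modal formula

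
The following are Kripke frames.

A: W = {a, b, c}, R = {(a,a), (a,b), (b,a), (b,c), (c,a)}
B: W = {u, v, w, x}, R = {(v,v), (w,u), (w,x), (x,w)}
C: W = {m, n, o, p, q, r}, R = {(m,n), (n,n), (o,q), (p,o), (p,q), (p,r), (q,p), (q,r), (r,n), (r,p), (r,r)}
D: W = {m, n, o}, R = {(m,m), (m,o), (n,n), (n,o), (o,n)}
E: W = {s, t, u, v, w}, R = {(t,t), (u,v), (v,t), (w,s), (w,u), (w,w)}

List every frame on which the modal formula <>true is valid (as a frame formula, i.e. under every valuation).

A, C, D

This is the axiom for seriality; its first-order frame correspondent is forall x exists y Rxy.
A: condition met.
B: fails — world u has no successor.
C: condition met.
D: condition met.
E: fails — world s has no successor.
Valid on: A, C, D.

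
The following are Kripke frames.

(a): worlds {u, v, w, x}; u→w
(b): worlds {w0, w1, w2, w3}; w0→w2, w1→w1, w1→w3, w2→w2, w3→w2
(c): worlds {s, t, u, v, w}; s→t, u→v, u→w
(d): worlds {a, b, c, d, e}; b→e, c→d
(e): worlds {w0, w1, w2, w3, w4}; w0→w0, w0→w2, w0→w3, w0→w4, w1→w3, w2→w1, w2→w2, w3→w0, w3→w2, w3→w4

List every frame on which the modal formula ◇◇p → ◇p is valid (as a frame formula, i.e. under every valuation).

(a), (c), (d)

The schema corresponds to transitivity: ∀x ∀y ∀z (Rxy ∧ Ryz → Rxz).
(a): holds.
(b): fails — Rw1w3 and Rw3w2 but not Rw1w2.
(c): holds.
(d): holds.
(e): fails — Rw3w2 and Rw2w1 but not Rw3w1.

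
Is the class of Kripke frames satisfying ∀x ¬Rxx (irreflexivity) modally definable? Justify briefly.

Not modally definable

Any modally definable frame class is closed under surjective bounded morphisms.
The 5-cycle (worlds a,b,c,d,e with a→b→c→d→e→a) is irreflexive, and the map sending every world to a single reflexive point • is a surjective bounded morphism (forth: every edge maps to (•,•); back: every world has a successor). So any modal formula valid on the 5-cycle is also valid on the reflexive point, which is not irreflexive.
Hence irreflexivity is not modally definable.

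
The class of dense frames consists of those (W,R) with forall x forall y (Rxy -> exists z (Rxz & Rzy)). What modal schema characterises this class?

□□ψ → □ψ

A defining formula is □□ψ → □ψ (the C4 axiom).
Suppose □□ψ→□ψ is valid. Take Rxy and set V(ψ)={w : xR²w}. Then □□ψ at x, so □ψ at x, so ψ at y, i.e. ∃z(Rxz∧Rzy).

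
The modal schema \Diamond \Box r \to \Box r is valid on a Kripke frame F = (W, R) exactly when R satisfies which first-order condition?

the Euclidean property: \forall x \forall y \forall z (Rxy \wedge Rxz \to Ryz)

Replacing r by ¬r and contraposing gives the equivalent schema ◇r → □◇r.
Suppose ◇r→□◇r is valid. Take Rxy, Rxz and set V(r)={y}. Then ◇r at x, so □◇r at x, so ◇r at z, so some w with Rzw has r; w=y, i.e. Rzy. By symmetry of the argument, Ryz.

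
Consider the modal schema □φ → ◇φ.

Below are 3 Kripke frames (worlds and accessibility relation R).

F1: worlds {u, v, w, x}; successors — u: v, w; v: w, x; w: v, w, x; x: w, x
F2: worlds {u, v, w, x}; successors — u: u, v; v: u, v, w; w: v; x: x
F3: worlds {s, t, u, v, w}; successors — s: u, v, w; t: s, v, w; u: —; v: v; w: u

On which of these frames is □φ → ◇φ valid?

F1, F2

The schema corresponds to seriality: ∀x ∃y Rxy.
F1: condition met.
F2: condition met.
F3: fails — world u has no successor.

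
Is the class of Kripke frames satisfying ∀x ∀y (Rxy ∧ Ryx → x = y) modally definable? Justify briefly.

Not modally definable

If a class were modally definable it would be closed under surjective bounded morphisms (Goldblatt–Thomason).
The 8-cycle (worlds w0,w1,w2,w3,w4,w5,w6,w7 with w0→w1→w2→w3→w4→w5→w6→w7→w0) is antisymmetric. Sending even-indexed worlds to a and odd-indexed worlds to b is a surjective bounded morphism onto the two-world frame with a↔b, which is not antisymmetric.
Hence antisymmetry is not modally definable.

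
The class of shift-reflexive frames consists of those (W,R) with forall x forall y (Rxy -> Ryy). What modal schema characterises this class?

The condition is shift-reflexivity. The T□ schema □(□ψ → ψ) defines it.
Suppose □(□ψ→ψ) is valid. Take Rxy and set V(ψ)={w : Ryw}. Then at y, □ψ holds; since □(□ψ→ψ) at x, □ψ→ψ at y, so ψ at y, i.e. Ryy.

□(□ψ → ψ)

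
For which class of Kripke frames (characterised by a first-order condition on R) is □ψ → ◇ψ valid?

Seriality

This is the D axiom.
It corresponds to seriality: ∀x ∃y Rxy.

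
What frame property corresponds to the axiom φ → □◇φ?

Suppose φ→□◇φ is valid. Take Rxy and set V(φ)={x}. Then φ at x, so □◇φ at x, so ◇φ at y, so some z with Ryz has φ; z=x, i.e. Ryx.

symmetry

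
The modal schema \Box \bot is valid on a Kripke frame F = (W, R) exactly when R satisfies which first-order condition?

Emptiness of R

This is the Ver axiom.
It corresponds to emptiness of R: \forall x \forall y \neg Rxy.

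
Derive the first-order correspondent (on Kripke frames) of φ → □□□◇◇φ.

∀x ∀z (xR³z → ∃w (x = w ∧ zR²w))

This is a Sahlqvist (Geach-type) schema ◇^0□^0φ → □^3◇^2φ.
First-order correspondent: ∀x ∀z (xR³z → ∃w (x = w ∧ zR²w)).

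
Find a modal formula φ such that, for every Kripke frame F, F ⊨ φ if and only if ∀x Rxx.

This is reflexivity; the standard corresponding axiom is T: □p → p.
Suppose □p→p is valid. At any x set V(p)={w : Rxw}. Then □p holds at x, so p holds at x, i.e. Rxx.

□p → p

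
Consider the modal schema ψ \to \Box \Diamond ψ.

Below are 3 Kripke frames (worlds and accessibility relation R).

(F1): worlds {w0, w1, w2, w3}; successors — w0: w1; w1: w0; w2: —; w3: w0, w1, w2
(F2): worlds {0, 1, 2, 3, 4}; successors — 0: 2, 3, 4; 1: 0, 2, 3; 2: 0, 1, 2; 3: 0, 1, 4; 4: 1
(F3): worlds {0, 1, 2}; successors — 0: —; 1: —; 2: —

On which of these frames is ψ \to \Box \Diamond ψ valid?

Frame correspondent (Sahlqvist): \forall x \forall y (Rxy \to Ryx) — i.e. symmetry.
(F1): fails — Rw3w1 but not Rw1w3.
(F2): fails — R10 but not R01.
(F3): condition met.

(F3)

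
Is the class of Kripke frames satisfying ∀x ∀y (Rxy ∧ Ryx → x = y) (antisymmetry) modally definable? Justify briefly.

No — not modally definable

Any modally definable frame class is closed under surjective bounded morphisms.
The 4-cycle (worlds a,b,c,d with a→b→c→d→a) is antisymmetric. Sending even-indexed worlds to s and odd-indexed worlds to t is a surjective bounded morphism onto the two-world frame with s↔t, which is not antisymmetric.
So the class is not modally definable.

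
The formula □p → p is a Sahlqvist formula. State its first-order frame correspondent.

Reflexivity

This is the T axiom.
It corresponds to reflexivity: ∀x Rxx.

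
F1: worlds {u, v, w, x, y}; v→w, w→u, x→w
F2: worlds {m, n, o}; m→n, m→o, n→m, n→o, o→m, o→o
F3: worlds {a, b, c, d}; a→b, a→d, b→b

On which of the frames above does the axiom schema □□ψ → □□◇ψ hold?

The schema corresponds to a generalized confluence (Geach) condition: ∀x ∀z (xR²z → ∃w (xR²w ∧ zRw)).
F1: fails — vR²u but no t with vR²t and uRt.
F2: ✓.
F3: ✓.

F2, F3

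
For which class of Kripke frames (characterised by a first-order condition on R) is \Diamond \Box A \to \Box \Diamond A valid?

convergence: \forall x \forall y \forall z (Rxy \wedge Rxz \to \exists w (Ryw \wedge Rzw))

Suppose ◇□A→□◇A is valid. Take Rxy, Rxz and set V(A)={w : Ryw}. Then □A at y so ◇□A at x, so □◇A at x, so ◇A at z, giving w with Rzw and Ryw.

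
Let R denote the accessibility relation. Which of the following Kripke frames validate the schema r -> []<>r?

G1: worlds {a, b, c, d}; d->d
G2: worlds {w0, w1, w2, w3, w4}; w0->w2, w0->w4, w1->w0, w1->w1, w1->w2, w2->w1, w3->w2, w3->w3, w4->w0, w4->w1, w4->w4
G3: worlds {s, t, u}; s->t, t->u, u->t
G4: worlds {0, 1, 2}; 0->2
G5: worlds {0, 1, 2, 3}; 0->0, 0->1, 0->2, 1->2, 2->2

This is the axiom for symmetry; its first-order frame correspondent is forall x forall y (Rxy -> Ryx).
G1: condition met.
G2: fails — Rw1w0 but not Rw0w1.
G3: fails — Rst but not Rts.
G4: fails — R02 but not R20.
G5: fails — R02 but not R20.
Valid on: G1.

G1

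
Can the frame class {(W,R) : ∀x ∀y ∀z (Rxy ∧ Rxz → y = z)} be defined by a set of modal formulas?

Yes, by ◇r → □r

The condition is partial functionality. A defining modal formula is ◇r → □r.
Suppose ◇r→□r is valid. Take Rxy, Rxz and set V(r)={y}. Then ◇r at x, so □r at x, so r at z, i.e. z=y.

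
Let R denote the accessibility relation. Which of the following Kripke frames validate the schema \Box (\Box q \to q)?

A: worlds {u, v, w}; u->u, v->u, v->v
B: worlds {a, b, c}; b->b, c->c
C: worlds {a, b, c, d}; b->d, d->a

A, B

Frame correspondent (Sahlqvist): \forall x \forall y (Rxy \to Ryy) — i.e. shift-reflexivity.
A: condition met.
B: condition met.
C: fails — Rda but not Raa.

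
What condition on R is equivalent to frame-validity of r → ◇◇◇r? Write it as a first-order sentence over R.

∀x ∃w (x = w ∧ xR³w)

This is a Sahlqvist (Geach-type) schema ◇^0□^0r → □^0◇^3r.
First-order correspondent: ∀x ∃w (x = w ∧ xR³w).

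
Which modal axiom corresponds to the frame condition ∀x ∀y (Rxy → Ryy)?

□(□p → p)

A defining formula is □(□p → p) (the T□ axiom).
Suppose □(□p→p) is valid. Take Rxy and set V(p)={w : Ryw}. Then at y, □p holds; since □(□p→p) at x, □p→p at y, so p at y, i.e. Ryy.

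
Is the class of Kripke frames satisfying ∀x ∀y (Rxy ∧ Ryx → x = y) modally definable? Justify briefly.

Modal frame validity is preserved under surjective bounded morphisms.
The 6-cycle (worlds 0,1,2,3,4,5 with 0→1→2→3→4→5→0) is antisymmetric. Sending even-indexed worlds to • and odd-indexed worlds to ∘ is a surjective bounded morphism onto the two-world frame with •↔∘, which is not antisymmetric.
So no modal formula (or set of formulas) defines exactly the antisymmetric frames.

No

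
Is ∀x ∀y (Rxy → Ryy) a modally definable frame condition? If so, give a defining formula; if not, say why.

Yes: it is shift-reflexivity, defined by the T□ schema □(□q → q).
Suppose □(□q→q) is valid. Take Rxy and set V(q)={w : Ryw}. Then at y, □q holds; since □(□q→q) at x, □q→q at y, so q at y, i.e. Ryy.

Yes — defined by □(□q → q)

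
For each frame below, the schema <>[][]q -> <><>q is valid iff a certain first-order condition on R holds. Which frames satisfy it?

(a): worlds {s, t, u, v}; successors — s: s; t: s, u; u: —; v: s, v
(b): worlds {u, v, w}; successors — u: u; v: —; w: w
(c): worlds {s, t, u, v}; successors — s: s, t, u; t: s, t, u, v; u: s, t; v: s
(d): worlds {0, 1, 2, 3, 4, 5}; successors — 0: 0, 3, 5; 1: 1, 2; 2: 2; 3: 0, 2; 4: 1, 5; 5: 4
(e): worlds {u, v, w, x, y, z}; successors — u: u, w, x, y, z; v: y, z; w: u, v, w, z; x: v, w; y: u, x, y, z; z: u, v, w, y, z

(b), (c), (d), (e)

This is the axiom for a generalized confluence (Geach) condition; its first-order frame correspondent is forall x forall y (xRy -> exists w (y R^2 w & x R^2 w)).
(a): fails — tRu but no w with uR²w and tR²w.
(b): condition met.
(c): condition met.
(d): condition met.
(e): condition met.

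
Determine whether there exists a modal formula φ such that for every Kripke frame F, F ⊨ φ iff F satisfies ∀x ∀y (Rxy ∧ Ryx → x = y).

Not definable by any modal formula

If a class were modally definable it would be closed under surjective bounded morphisms (Goldblatt–Thomason).
The 4-cycle (worlds s,t,u,v with s→t→u→v→s) is antisymmetric. Sending even-indexed worlds to s and odd-indexed worlds to t is a surjective bounded morphism onto the two-world frame with s↔t, which is not antisymmetric.
So the class is not modally definable.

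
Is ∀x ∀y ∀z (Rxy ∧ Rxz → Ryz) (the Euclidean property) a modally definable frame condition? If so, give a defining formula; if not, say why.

Yes, by ◇q → □◇q

The condition is the Euclidean property. A defining modal formula is ◇q → □◇q.
Suppose ◇q→□◇q is valid. Take Rxy, Rxz and set V(q)={y}. Then ◇q at x, so □◇q at x, so ◇q at z, so some w with Rzw has q; w=y, i.e. Rzy. By symmetry of the argument, Ryz.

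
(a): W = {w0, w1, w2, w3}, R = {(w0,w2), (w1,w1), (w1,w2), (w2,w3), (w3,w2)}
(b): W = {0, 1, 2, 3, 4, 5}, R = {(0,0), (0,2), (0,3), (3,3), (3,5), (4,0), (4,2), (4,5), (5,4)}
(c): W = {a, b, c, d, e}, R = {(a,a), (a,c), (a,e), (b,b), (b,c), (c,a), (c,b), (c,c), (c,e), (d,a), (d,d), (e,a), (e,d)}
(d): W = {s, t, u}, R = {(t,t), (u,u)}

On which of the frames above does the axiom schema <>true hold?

(a), (c)

The schema corresponds to seriality: forall x exists y Rxy.
(a): ✓.
(b): fails — world 1 has no successor.
(c): ✓.
(d): fails — world s has no successor.
Valid on: (a), (c).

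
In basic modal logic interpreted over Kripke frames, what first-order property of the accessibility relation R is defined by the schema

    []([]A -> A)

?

Suppose □(□A→A) is valid. Take Rxy and set V(A)={w : Ryw}. Then at y, □A holds; since □(□A→A) at x, □A→A at y, so A at y, i.e. Ryy.
The converse is a direct semantic check.
So the correspondent is shift-reflexivity.

Shift-reflexivity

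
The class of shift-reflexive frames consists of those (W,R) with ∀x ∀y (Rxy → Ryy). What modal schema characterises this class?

□(□p → p)

A defining formula is □(□p → p) (the T□ axiom).
Suppose □(□p→p) is valid. Take Rxy and set V(p)={w : Ryw}. Then at y, □p holds; since □(□p→p) at x, □p→p at y, so p at y, i.e. Ryy.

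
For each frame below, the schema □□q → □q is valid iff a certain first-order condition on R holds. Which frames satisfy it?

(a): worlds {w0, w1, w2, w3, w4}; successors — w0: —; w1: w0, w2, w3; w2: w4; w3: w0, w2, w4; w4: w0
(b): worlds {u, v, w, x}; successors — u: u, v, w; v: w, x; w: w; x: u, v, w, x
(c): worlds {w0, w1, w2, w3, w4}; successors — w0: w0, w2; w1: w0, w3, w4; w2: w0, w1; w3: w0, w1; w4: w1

(b)

This is the axiom for density; its first-order frame correspondent is ∀x ∀y (Rxy → ∃z (Rxz ∧ Rzy)).
(a): fails — Rw2w4 but no z with Rw2z and Rzw4.
(b): satisfies the condition.
(c): fails — Rw3w1 but no z with Rw3z and Rzw1.
Valid on: (b).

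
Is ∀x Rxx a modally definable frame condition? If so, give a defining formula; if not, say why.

The condition is reflexivity. A defining modal formula is □r → r.

Yes, by □r → r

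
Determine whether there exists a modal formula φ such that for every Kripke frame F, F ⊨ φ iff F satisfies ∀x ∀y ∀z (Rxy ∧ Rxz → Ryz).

Yes — defined by ◇p → □◇p

This is a Sahlqvist condition; the 5 axiom ◇p → □◇p defines it.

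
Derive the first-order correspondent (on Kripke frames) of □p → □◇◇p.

This is a Sahlqvist (Geach-type) schema ◇^0□^1p → □^1◇^2p.
Minimal-valuation argument: fix x; take any y with xR^0y and any z with xR^1z. Set V(p) to the set of worlds R-reachable from y in exactly 1 step. Then □^1p holds at y, so the antecedent holds at x; validity forces ◇^2p at z, giving a w with zR^2w and yR^1w.
First-order correspondent: ∀x ∀z (xRz → ∃w (xRw ∧ zR²w)).

∀x ∀z (xRz → ∃w (xRw ∧ zR²w))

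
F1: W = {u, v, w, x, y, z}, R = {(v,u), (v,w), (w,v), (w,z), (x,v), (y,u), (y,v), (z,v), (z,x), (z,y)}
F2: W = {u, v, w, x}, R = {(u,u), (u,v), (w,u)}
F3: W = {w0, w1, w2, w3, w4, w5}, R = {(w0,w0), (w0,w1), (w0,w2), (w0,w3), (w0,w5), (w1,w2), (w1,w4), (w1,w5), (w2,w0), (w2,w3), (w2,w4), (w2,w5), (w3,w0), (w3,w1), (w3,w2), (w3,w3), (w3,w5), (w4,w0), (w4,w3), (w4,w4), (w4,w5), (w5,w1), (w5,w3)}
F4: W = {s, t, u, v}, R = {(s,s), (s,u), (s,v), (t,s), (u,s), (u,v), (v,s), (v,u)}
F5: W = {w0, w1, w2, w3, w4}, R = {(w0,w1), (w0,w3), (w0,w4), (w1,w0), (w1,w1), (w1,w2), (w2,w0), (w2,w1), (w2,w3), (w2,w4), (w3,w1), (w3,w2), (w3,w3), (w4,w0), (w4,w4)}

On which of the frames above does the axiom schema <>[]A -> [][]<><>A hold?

F3, F4, F5

The schema corresponds to a generalized confluence (Geach) condition: forall x forall y forall z ((xRy & x R^2 z) -> exists w (yRw & z R^2 w)).
F1: fails — vRu, vR²v but no t with uRt and vR²t.
F2: fails — uRu, uR²v but no t with uRt and vR²t.
F3: holds.
F4: holds.
F5: holds.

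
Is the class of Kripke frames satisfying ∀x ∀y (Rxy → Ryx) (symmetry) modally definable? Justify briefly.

This is a Sahlqvist condition; the B axiom p → □◇p defines it.

Definable; p → □◇p defines it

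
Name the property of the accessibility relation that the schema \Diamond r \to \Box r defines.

Suppose ◇r→□r is valid. Take Rxy, Rxz and set V(r)={y}. Then ◇r at x, so □r at x, so r at z, i.e. z=y.

partial functionality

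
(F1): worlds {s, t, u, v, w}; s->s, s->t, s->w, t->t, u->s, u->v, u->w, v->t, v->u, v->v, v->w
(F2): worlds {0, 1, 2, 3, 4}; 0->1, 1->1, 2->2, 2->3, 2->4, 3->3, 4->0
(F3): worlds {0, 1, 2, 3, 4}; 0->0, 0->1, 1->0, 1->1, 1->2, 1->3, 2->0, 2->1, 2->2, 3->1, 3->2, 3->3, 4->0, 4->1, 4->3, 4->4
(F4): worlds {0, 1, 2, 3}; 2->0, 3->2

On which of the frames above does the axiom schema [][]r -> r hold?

This is the axiom for a generalized confluence (Geach) condition; its first-order frame correspondent is forall x exists w (x R^2 w & x = w).
(F1): fails — at w but no w* with wR²w* and w=w*.
(F2): fails — at 0 but no w with 0R²w and 0=w.
(F3): holds.
(F4): fails — at 0 but no w with 0R²w and 0=w.

(F3)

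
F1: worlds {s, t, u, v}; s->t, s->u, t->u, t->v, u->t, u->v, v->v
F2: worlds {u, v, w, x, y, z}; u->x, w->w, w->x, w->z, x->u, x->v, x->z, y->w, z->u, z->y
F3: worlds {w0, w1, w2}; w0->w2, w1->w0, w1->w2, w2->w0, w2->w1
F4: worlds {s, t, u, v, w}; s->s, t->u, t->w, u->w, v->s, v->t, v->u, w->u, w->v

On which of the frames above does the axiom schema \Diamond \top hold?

Frame correspondent (Sahlqvist): \forall x \exists y Rxy — i.e. seriality.
F1: satisfies the condition.
F2: fails — world v has no successor.
F3: satisfies the condition.
F4: satisfies the condition.

F1, F3, F4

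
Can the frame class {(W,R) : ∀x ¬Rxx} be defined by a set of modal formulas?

No — not modally definable

Any modally definable frame class is closed under surjective bounded morphisms.
The 4-cycle (worlds 0,1,2,3 with 0→1→2→3→0) is irreflexive, and the map sending every world to a single reflexive point • is a surjective bounded morphism (forth: every edge maps to (•,•); back: every world has a successor). So any modal formula valid on the 4-cycle is also valid on the reflexive point, which is not irreflexive.
Hence irreflexivity is not modally definable.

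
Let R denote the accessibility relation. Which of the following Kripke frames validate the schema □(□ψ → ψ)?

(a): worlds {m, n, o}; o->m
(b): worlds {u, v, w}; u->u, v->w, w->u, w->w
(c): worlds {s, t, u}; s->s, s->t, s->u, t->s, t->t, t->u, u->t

(b)

Frame correspondent (Sahlqvist): ∀x ∀y (Rxy → Ryy) — i.e. shift-reflexivity.
(a): fails — Rom but not Rmm.
(b): condition met.
(c): fails — Rtu but not Ruu.
Valid on: (b).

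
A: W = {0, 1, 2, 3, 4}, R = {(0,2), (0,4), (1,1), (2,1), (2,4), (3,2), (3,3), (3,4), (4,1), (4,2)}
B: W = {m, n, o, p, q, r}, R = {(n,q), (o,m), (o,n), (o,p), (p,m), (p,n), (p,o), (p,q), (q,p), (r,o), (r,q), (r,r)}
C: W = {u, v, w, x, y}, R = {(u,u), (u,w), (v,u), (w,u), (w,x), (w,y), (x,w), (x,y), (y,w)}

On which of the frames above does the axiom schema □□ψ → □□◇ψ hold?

A

This is the axiom for a generalized confluence (Geach) condition; its first-order frame correspondent is ∀x ∀z (xR²z → ∃w (xR²w ∧ zRw)).
A: ✓.
B: fails — nR²p but no w with nR²w and pRw.
C: fails — yR²y but no t with yR²t and yRt.
Valid on: A.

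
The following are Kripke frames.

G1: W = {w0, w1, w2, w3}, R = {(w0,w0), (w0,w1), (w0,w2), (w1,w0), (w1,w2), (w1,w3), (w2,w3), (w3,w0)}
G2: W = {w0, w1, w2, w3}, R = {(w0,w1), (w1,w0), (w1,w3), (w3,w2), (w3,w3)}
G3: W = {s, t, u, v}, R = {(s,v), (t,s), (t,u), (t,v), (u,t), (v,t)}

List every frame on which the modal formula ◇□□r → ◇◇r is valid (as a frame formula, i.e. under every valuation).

The schema corresponds to a generalized confluence (Geach) condition: ∀x ∀y (xRy → ∃w (yR²w ∧ xR²w)).
G1: ✓.
G2: fails — w3Rw2 but no w with w2R²w and w3R²w.
G3: fails — sRv but no w with vR²w and sR²w.

G1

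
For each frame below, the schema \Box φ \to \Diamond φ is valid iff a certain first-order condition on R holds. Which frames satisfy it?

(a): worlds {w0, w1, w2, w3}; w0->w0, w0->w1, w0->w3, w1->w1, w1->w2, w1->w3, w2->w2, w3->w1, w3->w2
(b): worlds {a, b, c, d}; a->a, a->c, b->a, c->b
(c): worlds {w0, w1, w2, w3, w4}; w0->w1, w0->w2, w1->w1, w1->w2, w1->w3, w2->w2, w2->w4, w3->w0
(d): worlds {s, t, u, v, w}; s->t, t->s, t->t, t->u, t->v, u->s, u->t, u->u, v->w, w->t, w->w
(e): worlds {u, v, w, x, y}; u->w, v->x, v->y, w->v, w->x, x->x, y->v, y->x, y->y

The schema corresponds to seriality: \forall x \exists y Rxy.
(a): satisfies the condition.
(b): fails — world d has no successor.
(c): fails — world w4 has no successor.
(d): satisfies the condition.
(e): satisfies the condition.
Valid on: (a), (d), (e).

(a), (d), (e)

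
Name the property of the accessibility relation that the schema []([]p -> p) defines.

Suppose □(□p→p) is valid. Take Rxy and set V(p)={w : Ryw}. Then at y, □p holds; since □(□p→p) at x, □p→p at y, so p at y, i.e. Ryy.

Shift-reflexivity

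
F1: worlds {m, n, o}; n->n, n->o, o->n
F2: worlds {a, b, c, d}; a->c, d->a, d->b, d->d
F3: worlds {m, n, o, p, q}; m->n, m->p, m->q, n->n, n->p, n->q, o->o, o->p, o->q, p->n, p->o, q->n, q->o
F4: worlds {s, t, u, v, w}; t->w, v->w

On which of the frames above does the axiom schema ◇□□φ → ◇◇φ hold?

This is the axiom for a generalized confluence (Geach) condition; its first-order frame correspondent is ∀x ∀y (xRy → ∃w (yR²w ∧ xR²w)).
F1: satisfies the condition.
F2: fails — aRc but no w with cR²w and aR²w.
F3: satisfies the condition.
F4: fails — tRw but no w* with wR²w* and tR²w*.
Valid on: F1, F3.

F1, F3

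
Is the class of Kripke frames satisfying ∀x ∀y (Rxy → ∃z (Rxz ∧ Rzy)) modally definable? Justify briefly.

Definable; □□p → □p defines it

The condition is density. A defining modal formula is □□p → □p.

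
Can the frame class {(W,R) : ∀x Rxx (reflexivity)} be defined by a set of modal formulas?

The condition is reflexivity. A defining modal formula is □r → r.

Definable; □r → r defines it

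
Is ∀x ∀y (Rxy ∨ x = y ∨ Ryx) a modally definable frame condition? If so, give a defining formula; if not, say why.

Not modally definable

Modal frame validity is preserved under disjoint unions.
Take 4 disjoint single-world reflexive frames: each is trivially connected, but their disjoint union has 4 worlds with no edge between distinct components, so it is not connected.
So no modal formula (or set of formulas) defines exactly the connected frames.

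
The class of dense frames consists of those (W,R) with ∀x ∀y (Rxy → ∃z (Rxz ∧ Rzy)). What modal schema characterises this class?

□□q → □q

The condition is density. The C4 schema □□q → □q defines it.
Suppose □□q→□q is valid. Take Rxy and set V(q)={w : xR²w}. Then □□q at x, so □q at x, so q at y, i.e. ∃z(Rxz∧Rzy).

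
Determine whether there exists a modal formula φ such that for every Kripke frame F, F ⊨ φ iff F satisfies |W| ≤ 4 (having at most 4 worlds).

If a class were modally definable it would be closed under disjoint unions (Goldblatt–Thomason).
Any modal formula valid on each of 5 disjoint one-world frames is valid on their disjoint union (validity is preserved under disjoint unions). Each one-world frame has |W|=1≤4, but the union has |W|=5.
So the class is not modally definable.

No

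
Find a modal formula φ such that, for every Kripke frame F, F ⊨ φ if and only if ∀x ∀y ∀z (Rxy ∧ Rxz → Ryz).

A defining formula is ◇ψ → □◇ψ (the 5 axiom).

◇ψ → □◇ψ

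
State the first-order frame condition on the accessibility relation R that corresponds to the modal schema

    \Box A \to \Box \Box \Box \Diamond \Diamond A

This is a Sahlqvist (Geach-type) schema ◇^0□^1A → □^3◇^2A.
Minimal-valuation argument: fix x; take any y with xR^0y and any z with xR^3z. Set V(A) to the set of worlds R-reachable from y in exactly 1 step. Then □^1A holds at y, so the antecedent holds at x; validity forces ◇^2A at z, giving a w with zR^2w and yR^1w.
First-order correspondent: \forall x \forall z (x R^3 z \to \exists w (xRw \wedge z R^2 w)).

\forall x \forall z (x R^3 z \to \exists w (xRw \wedge z R^2 w))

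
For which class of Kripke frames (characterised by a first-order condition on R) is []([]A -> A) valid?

Shift-reflexivity

Suppose □(□A→A) is valid. Take Rxy and set V(A)={w : Ryw}. Then at y, □A holds; since □(□A→A) at x, □A→A at y, so A at y, i.e. Ryy.
Conversely, on a frame with shift-reflexivity the schema holds at every world under every valuation.
So the correspondent is shift-reflexivity.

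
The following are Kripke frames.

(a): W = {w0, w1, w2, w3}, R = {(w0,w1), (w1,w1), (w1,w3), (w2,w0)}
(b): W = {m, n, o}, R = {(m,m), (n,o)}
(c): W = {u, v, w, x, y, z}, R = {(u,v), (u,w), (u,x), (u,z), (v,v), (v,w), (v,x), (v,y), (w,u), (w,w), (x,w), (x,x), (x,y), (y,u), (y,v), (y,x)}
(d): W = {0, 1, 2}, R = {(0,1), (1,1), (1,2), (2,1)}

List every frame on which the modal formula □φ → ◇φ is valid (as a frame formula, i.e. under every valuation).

This is the axiom for seriality; its first-order frame correspondent is ∀x ∃y Rxy.
(a): fails — world w3 has no successor.
(b): fails — world o has no successor.
(c): fails — world z has no successor.
(d): holds.
Valid on: (d).

(d)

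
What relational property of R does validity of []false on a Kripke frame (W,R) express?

Emptiness of R

□⊥ is valid iff no world has any successor (otherwise □⊥ fails at any world with one).
Conversely, any frame satisfying forall x forall y ~Rxy validates the schema.
So the correspondent is emptiness of R.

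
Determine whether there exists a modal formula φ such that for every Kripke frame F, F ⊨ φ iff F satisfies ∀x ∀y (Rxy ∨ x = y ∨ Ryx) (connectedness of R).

Modal frame validity is preserved under disjoint unions.
Take 3 disjoint single-world reflexive frames: each is trivially connected, but their disjoint union has 3 worlds with no edge between distinct components, so it is not connected.
Hence connectedness of R is not modally definable.

No — not modally definable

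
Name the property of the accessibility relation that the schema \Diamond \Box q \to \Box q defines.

Replacing q by ¬q and contraposing gives the equivalent schema ◇q → □◇q.
Suppose ◇q→□◇q is valid. Take Rxy, Rxz and set V(q)={y}. Then ◇q at x, so □◇q at x, so ◇q at z, so some w with Rzw has q; w=y, i.e. Rzy. By symmetry of the argument, Ryz.

the Euclidean property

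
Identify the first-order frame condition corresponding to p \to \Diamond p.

reflexivity: \forall x Rxx

This is frame-equivalent to □p → p (substitute ¬p for p and contrapose).
Suppose □p→p is valid. At any x set V(p)={w : Rxw}. Then □p holds at x, so p holds at x, i.e. Rxx.
Conversely, any frame satisfying \forall x Rxx validates the schema.
So the correspondent is reflexivity.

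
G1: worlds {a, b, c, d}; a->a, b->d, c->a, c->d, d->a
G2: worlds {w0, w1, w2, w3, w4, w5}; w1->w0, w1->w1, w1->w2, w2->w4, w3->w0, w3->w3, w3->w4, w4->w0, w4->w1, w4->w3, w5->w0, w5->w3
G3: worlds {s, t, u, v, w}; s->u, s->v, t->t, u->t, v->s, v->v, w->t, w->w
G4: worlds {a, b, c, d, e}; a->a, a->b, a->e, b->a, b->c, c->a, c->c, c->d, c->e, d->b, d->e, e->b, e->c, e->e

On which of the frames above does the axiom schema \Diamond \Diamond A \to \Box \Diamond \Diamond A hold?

G1

The schema corresponds to a generalized confluence (Geach) condition: \forall x \forall y \forall z ((x R^2 y \wedge xRz) \to \exists w (y = w \wedge z R^2 w)).
G1: holds.
G2: fails — w1R²w0, w1Rw0 but no w with w0=w and w0R²w.
G3: fails — sR²s, sRu but no w* with s=w* and uR²w*.
G4: fails — bR²d, bRa but no w with d=w and aR²w.
Valid on: G1.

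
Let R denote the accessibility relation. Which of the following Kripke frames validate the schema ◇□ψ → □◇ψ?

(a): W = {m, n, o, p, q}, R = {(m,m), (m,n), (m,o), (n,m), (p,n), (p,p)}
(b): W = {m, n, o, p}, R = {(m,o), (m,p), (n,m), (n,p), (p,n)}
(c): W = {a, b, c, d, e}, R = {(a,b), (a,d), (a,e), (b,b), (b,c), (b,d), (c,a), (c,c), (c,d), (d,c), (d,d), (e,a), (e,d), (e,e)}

(c)

The schema corresponds to convergence: ∀x ∀y ∀z (Rxy ∧ Rxz → ∃w (Ryw ∧ Rzw)).
(a): fails — Rmo and Rmo but o and o have no common successor.
(b): fails — Rmo and Rmo but o and o have no common successor.
(c): satisfies the condition.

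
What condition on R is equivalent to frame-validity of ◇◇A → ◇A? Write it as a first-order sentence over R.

This is a Sahlqvist (Geach-type) schema ◇^2□^0A → □^0◇^1A.
First-order correspondent: ∀x ∀y (xR²y → ∃w (y = w ∧ xRw)).

∀x ∀y (xR²y → ∃w (y = w ∧ xRw))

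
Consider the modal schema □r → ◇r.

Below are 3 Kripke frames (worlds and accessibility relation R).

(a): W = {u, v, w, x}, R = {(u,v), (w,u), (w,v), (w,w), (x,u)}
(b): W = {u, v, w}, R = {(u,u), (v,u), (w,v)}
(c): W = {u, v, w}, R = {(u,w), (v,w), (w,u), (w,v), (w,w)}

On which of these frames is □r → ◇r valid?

(b), (c)

The schema corresponds to seriality: ∀x ∃y Rxy.
(a): fails — world v has no successor.
(b): satisfies the condition.
(c): satisfies the condition.
Valid on: (b), (c).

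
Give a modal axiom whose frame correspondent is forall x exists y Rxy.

This is seriality; the standard corresponding axiom is D: □r → ◇r.
Suppose □r→◇r is valid. At any x set V(r)=W. Then □r at x, so ◇r at x, so x has a successor.

□r → ◇r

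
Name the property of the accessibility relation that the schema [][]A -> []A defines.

This schema is the C4 axiom.
It corresponds to density: forall x forall y (Rxy -> exists z (Rxz & Rzy)).

density: forall x forall y (Rxy -> exists z (Rxz & Rzy))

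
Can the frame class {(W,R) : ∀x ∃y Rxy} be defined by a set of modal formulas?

The condition is seriality. A defining modal formula is □r → ◇r.
Suppose □r→◇r is valid. At any x set V(r)=W. Then □r at x, so ◇r at x, so x has a successor.

Yes, by □r → ◇r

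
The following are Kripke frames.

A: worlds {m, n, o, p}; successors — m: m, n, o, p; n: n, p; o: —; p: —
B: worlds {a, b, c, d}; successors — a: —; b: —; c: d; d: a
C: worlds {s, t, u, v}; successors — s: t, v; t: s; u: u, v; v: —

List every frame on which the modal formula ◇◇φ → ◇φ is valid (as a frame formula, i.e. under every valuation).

A

This is the axiom for transitivity; its first-order frame correspondent is ∀x ∀y ∀z (Rxy ∧ Ryz → Rxz).
A: holds.
B: fails — Rcd and Rda but not Rca.
C: fails — Rts and Rsv but not Rtv.
Valid on: A.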